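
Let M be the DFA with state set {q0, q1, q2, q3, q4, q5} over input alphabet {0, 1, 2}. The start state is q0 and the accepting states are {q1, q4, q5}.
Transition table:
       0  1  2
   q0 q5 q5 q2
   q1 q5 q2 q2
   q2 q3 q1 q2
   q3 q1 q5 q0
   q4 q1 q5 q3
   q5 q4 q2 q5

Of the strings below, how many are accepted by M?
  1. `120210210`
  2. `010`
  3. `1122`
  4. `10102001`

`120210210`: accepted
`010`: rejected
`1122`: rejected
`10102001`: rejected

1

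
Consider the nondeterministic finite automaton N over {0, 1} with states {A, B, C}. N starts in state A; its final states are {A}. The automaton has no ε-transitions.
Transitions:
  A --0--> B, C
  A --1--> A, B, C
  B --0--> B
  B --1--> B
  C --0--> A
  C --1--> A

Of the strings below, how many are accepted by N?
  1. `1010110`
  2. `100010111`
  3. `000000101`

3

`1010110`: accepted
`100010111`: accepted
`000000101`: accepted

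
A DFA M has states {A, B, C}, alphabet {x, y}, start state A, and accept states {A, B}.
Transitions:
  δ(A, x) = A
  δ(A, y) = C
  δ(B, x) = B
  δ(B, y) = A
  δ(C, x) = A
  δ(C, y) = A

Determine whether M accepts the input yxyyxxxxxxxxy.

A --y--> C
C --x--> A
A --y--> C
C --y--> A
A --x--> A
A --x--> A
A --x--> A
A --x--> A
A --x--> A
A --x--> A
A --x--> A
A --x--> A
A --y--> C
End in state C, which is not an accepting state.

rejected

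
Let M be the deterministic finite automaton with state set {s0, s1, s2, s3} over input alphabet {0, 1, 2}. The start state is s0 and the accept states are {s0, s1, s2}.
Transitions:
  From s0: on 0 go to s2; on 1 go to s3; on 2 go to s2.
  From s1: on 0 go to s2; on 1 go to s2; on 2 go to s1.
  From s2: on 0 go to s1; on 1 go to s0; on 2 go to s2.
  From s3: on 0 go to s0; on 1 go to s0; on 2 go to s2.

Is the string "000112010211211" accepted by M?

rejected

s0 --0--> s2
s2 --0--> s1
s1 --0--> s2
s2 --1--> s0
s0 --1--> s3
s3 --2--> s2
s2 --0--> s1
s1 --1--> s2
s2 --0--> s1
s1 --2--> s1
s1 --1--> s2
s2 --1--> s0
s0 --2--> s2
s2 --1--> s0
s0 --1--> s3
End in state s3, which is not an accepting state.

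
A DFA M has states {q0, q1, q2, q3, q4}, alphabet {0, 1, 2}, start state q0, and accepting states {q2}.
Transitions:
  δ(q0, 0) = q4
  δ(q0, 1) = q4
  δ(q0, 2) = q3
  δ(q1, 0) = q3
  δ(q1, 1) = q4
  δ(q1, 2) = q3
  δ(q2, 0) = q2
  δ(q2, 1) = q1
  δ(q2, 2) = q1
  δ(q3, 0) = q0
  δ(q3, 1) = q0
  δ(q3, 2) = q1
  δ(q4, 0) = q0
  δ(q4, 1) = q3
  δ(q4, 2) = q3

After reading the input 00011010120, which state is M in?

q0 --0--> q4
q4 --0--> q0
q0 --0--> q4
q4 --1--> q3
q3 --1--> q0
q0 --0--> q4
q4 --1--> q3
q3 --0--> q0
q0 --1--> q4
q4 --2--> q3
q3 --0--> q0

q0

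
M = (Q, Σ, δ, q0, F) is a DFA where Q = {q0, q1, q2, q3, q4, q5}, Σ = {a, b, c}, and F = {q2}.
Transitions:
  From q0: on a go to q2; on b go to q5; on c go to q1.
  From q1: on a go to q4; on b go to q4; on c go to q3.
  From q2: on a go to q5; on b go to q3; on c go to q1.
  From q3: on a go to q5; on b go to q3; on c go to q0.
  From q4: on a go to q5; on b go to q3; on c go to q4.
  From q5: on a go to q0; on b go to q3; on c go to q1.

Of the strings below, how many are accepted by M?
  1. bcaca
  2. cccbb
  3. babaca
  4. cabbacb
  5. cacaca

bcaca: rejected
cccbb: rejected
babaca: rejected
cabbacb: rejected
cacaca: rejected

0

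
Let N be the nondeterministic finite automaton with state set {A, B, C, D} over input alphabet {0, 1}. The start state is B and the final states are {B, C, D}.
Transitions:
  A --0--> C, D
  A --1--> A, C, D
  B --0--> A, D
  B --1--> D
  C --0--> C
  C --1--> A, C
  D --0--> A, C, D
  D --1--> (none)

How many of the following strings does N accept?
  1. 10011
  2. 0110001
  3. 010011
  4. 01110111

10011: accepted
0110001: accepted
010011: accepted
01110111: accepted

4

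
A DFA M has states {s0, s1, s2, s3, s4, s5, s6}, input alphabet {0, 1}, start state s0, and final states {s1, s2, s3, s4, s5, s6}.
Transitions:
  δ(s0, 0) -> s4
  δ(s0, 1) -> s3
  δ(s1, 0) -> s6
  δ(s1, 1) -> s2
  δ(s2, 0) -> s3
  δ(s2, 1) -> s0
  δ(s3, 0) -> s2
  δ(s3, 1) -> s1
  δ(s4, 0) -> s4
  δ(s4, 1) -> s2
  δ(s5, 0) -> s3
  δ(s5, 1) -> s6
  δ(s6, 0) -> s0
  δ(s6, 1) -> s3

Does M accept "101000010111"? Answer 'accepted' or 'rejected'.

rejected

s0 --1--> s3
s3 --0--> s2
s2 --1--> s0
s0 --0--> s4
s4 --0--> s4
s4 --0--> s4
s4 --0--> s4
s4 --1--> s2
s2 --0--> s3
s3 --1--> s1
s1 --1--> s2
s2 --1--> s0
End in state s0, which is not an accepting state.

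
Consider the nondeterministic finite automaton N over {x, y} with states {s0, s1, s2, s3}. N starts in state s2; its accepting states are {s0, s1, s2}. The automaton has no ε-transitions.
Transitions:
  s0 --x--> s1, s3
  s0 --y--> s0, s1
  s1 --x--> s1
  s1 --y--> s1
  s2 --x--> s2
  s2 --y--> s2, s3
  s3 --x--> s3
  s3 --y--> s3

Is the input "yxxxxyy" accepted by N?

accepted

Start: {s2}
read y: {s2, s3}
read x: {s2, s3}
read x: {s2, s3}
read x: {s2, s3}
read x: {s2, s3}
read y: {s2, s3}
read y: {s2, s3}
Reachable ∩ accepting = {s2} — nonempty.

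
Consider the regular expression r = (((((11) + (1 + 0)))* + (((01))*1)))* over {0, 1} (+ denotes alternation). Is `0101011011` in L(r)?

Split into 10 pieces 0 · 1 · 0 · 1 · 0 · 1 · 1 · 0 · 1 · 1; each matches ((((11)+(1+0)))*+(((01))*1)).

yes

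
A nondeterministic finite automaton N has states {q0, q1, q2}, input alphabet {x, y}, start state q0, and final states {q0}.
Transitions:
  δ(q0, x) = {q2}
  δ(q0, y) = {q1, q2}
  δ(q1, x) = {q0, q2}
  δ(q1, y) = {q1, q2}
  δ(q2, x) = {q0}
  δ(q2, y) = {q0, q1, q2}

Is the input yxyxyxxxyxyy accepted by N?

Start: {q0}
read y: {q1, q2}
read x: {q0, q2}
read y: {q0, q1, q2}
read x: {q0, q2}
read y: {q0, q1, q2}
read x: {q0, q2}
read x: {q0, q2}
read x: {q0, q2}
read y: {q0, q1, q2}
read x: {q0, q2}
read y: {q0, q1, q2}
read y: {q0, q1, q2}
Reachable ∩ accepting = {q0} — nonempty.

accepted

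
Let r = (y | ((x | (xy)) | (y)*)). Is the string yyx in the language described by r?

Neither y nor ((x|(xy))|(y)*) matches yyx.

no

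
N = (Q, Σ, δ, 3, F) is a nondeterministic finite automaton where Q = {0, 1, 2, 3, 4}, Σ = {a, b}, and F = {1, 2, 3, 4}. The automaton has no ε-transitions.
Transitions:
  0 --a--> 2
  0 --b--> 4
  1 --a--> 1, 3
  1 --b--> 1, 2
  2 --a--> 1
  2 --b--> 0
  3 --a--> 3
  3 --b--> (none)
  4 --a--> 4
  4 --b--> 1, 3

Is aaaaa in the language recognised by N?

Start: {3}
read a: {3}
read a: {3}
read a: {3}
read a: {3}
read a: {3}
Reachable ∩ accepting = {3} — nonempty.

accepted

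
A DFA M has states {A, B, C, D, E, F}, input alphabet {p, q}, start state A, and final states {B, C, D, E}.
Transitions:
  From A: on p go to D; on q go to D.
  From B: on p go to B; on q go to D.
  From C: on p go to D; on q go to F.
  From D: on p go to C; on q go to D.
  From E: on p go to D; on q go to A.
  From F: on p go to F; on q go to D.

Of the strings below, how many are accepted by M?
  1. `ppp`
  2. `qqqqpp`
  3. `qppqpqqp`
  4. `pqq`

4

`ppp`: accepted
`qqqqpp`: accepted
`qppqpqqp`: accepted
`pqq`: accepted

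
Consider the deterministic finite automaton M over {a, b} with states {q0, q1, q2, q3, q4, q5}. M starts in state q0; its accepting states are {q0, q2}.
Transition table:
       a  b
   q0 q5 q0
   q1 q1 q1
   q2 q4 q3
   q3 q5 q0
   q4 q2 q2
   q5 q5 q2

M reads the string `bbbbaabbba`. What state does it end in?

q0 --b--> q0
q0 --b--> q0
q0 --b--> q0
q0 --b--> q0
q0 --a--> q5
q5 --a--> q5
q5 --b--> q2
q2 --b--> q3
q3 --b--> q0
q0 --a--> q5

q5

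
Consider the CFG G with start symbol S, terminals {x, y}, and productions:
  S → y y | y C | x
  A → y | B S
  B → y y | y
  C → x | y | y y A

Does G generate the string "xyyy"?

no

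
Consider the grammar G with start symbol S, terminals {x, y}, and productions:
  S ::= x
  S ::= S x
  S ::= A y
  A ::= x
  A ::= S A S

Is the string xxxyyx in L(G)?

S ⇒ Sx ⇒ Ayx ⇒ SASyx ⇒ xASyx ⇒ xxSyx ⇒ xxAyyx ⇒ xxxyyx

yes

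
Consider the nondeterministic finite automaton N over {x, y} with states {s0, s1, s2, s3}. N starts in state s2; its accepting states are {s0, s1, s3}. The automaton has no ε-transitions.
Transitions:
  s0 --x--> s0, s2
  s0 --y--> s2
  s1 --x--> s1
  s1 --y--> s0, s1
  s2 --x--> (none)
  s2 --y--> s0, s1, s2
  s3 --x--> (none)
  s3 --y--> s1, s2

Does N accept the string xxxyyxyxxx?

rejected

Start: {s2}
read x: {}
The reachable set is empty and stays empty for the remaining 9 symbols.
Reachable ∩ accepting = {} — empty.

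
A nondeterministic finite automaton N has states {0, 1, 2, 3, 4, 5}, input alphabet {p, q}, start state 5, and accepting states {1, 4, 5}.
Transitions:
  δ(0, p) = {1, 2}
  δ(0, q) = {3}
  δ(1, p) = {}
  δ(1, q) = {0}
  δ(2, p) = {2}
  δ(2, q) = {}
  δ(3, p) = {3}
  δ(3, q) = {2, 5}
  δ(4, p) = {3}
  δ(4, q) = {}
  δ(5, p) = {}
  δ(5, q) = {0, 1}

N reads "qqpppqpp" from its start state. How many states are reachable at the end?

Start: {5}
read q: {0, 1}
read q: {0, 3}
read p: {1, 2, 3}
read p: {2, 3}
read p: {2, 3}
read q: {2, 5}
read p: {2}
read p: {2}
Final reachable set {2} has 1 state.

1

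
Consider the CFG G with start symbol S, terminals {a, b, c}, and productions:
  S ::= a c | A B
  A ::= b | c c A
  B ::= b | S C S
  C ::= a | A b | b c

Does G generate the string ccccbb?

yes

S ⇒ AB ⇒ ccAB ⇒ ccccAB ⇒ ccccbB ⇒ ccccbb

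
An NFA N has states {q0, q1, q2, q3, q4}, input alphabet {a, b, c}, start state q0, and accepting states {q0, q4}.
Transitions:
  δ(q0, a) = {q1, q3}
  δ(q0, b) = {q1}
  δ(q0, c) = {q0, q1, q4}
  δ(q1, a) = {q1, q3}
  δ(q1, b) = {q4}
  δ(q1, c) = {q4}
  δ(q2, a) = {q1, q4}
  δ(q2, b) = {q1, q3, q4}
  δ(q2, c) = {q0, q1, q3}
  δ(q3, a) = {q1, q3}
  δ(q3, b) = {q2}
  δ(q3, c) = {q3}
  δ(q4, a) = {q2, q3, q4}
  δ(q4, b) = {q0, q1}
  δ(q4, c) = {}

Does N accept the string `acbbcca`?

Start: {q0}
read a: {q1, q3}
read c: {q3, q4}
read b: {q0, q1, q2}
read b: {q1, q3, q4}
read c: {q3, q4}
read c: {q3}
read a: {q1, q3}
Reachable ∩ accepting = {} — empty.

rejected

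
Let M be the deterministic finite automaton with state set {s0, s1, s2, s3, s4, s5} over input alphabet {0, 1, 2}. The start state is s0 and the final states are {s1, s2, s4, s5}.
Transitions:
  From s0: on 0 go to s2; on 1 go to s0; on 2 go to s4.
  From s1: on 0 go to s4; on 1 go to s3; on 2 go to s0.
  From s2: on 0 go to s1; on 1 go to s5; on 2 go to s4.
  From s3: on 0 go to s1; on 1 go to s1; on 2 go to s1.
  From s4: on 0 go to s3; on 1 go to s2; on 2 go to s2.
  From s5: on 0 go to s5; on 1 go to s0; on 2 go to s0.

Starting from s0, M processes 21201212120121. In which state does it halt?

s0

s0 --2--> s4
s4 --1--> s2
s2 --2--> s4
s4 --0--> s3
s3 --1--> s1
s1 --2--> s0
s0 --1--> s0
s0 --2--> s4
s4 --1--> s2
s2 --2--> s4
s4 --0--> s3
s3 --1--> s1
s1 --2--> s0
s0 --1--> s0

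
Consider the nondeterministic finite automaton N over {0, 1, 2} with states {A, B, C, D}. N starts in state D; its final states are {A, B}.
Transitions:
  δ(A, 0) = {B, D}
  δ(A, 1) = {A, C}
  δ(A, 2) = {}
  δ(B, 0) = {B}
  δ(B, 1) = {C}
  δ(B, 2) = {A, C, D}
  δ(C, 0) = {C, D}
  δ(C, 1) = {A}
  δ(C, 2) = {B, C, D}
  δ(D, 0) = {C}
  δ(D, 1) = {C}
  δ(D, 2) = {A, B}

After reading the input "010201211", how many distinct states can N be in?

Start: {D}
read 0: {C}
read 1: {A}
read 0: {B, D}
read 2: {A, B, C, D}
read 0: {B, C, D}
read 1: {A, C}
read 2: {B, C, D}
read 1: {A, C}
read 1: {A, C}
Final reachable set {A, C} has 2 states.

2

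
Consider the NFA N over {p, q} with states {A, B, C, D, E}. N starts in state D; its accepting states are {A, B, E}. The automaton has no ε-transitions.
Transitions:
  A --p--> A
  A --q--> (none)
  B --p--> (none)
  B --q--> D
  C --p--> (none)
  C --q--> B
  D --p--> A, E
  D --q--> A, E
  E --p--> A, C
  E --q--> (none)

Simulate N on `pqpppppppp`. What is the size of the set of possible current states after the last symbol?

Start: {D}
read p: {A, E}
read q: {}
The reachable set is empty and stays empty for the remaining 8 symbols.
Final reachable set {} has 0 states.

0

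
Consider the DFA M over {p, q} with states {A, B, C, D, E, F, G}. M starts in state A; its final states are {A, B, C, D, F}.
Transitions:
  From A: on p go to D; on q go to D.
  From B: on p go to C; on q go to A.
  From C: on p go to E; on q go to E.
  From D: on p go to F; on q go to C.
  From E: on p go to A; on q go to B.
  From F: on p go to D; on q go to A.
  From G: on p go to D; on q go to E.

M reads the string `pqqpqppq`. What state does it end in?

C

A --p--> D
D --q--> C
C --q--> E
E --p--> A
A --q--> D
D --p--> F
F --p--> D
D --q--> C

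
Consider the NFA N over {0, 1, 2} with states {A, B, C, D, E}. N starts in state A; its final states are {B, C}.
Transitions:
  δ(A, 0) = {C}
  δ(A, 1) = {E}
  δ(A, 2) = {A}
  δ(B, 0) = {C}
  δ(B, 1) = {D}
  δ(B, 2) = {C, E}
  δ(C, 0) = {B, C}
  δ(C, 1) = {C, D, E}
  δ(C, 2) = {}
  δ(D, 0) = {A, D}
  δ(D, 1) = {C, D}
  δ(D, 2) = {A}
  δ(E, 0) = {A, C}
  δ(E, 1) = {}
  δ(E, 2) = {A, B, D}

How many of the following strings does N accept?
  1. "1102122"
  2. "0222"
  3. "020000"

"1102122": rejected
"0222": rejected
"020000": rejected

0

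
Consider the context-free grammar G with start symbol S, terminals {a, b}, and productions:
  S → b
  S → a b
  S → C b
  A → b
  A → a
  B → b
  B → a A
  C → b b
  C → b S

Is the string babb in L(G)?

S ⇒ Cb ⇒ bSb ⇒ babb

yes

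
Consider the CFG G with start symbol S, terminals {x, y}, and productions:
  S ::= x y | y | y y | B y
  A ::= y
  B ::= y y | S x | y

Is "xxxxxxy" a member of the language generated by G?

no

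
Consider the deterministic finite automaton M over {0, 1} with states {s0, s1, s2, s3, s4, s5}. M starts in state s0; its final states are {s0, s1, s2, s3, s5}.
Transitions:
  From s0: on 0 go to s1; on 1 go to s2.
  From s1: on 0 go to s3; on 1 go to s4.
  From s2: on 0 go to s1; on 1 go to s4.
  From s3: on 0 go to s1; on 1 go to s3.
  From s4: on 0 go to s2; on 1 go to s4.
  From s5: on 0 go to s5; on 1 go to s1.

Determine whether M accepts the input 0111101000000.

s0 --0--> s1
s1 --1--> s4
s4 --1--> s4
s4 --1--> s4
s4 --1--> s4
s4 --0--> s2
s2 --1--> s4
s4 --0--> s2
s2 --0--> s1
s1 --0--> s3
s3 --0--> s1
s1 --0--> s3
s3 --0--> s1
End in state s1, which is an accepting state.

accepted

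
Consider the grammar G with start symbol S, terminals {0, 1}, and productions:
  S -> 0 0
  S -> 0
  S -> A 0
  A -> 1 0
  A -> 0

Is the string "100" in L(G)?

S ⇒ A0 ⇒ 100

yes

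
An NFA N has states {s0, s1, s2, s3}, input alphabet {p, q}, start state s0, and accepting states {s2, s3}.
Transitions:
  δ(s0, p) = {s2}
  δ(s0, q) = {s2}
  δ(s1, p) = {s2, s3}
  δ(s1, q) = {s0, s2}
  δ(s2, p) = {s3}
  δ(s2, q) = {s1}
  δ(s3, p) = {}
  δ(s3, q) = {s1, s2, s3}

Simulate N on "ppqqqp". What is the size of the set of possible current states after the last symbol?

Start: {s0}
read p: {s2}
read p: {s3}
read q: {s1, s2, s3}
read q: {s0, s1, s2, s3}
read q: {s0, s1, s2, s3}
read p: {s2, s3}
Final reachable set {s2, s3} has 2 states.

2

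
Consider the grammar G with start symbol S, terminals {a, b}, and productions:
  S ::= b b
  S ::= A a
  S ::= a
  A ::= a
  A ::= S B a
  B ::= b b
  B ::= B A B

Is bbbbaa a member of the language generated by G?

yes

S ⇒ Aa ⇒ SBaa ⇒ bbBaa ⇒ bbbbaa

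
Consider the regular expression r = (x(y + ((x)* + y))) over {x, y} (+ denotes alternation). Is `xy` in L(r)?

yes

Split as x·y: x matches x and (y+((x)*+y)) matches y.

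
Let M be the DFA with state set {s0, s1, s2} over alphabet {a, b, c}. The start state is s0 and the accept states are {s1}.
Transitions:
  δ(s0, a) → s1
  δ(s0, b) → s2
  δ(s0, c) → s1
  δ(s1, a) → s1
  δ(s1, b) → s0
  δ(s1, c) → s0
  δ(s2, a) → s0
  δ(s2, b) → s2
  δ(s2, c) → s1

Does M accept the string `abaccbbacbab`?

rejected

s0 --a--> s1
s1 --b--> s0
s0 --a--> s1
s1 --c--> s0
s0 --c--> s1
s1 --b--> s0
s0 --b--> s2
s2 --a--> s0
s0 --c--> s1
s1 --b--> s0
s0 --a--> s1
s1 --b--> s0
End in state s0, which is not an accepting state.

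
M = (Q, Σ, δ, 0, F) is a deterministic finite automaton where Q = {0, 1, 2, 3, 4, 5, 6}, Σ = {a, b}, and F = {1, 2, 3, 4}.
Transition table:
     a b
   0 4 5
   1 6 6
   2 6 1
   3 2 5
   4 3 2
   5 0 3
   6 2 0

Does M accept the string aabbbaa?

accepted

0 --a--> 4
4 --a--> 3
3 --b--> 5
5 --b--> 3
3 --b--> 5
5 --a--> 0
0 --a--> 4
End in state 4, which is an accepting state.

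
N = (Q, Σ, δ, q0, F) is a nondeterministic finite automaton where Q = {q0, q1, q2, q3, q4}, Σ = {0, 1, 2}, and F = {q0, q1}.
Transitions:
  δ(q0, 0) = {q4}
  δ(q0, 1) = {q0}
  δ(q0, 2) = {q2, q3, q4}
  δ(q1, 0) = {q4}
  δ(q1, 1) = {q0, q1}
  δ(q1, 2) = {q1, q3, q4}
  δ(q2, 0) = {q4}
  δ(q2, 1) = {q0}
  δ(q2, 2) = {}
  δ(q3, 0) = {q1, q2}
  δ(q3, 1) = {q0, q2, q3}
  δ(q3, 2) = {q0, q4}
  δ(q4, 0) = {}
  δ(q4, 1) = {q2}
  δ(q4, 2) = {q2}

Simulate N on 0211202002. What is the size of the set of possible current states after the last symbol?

1

Start: {q0}
read 0: {q4}
read 2: {q2}
read 1: {q0}
read 1: {q0}
read 2: {q2, q3, q4}
read 0: {q1, q2, q4}
read 2: {q1, q2, q3, q4}
read 0: {q1, q2, q4}
read 0: {q4}
read 2: {q2}
Final reachable set {q2} has 1 state.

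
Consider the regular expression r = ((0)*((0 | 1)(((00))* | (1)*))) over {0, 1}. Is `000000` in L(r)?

yes

Split as 0·00000: (0)* matches 0 and ((0|1)(((00))*|(1)*)) matches 00000.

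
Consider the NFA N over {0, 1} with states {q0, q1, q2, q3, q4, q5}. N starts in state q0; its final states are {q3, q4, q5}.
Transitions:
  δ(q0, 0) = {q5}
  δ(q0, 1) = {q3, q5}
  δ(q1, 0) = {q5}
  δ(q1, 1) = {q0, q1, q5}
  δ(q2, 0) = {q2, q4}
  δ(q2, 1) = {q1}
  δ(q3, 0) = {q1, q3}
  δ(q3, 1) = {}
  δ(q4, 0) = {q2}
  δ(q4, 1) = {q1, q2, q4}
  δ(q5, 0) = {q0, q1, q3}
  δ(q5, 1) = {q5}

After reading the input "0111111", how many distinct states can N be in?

Start: {q0}
read 0: {q5}
read 1: {q5}
read 1: {q5}
read 1: {q5}
read 1: {q5}
read 1: {q5}
read 1: {q5}
Final reachable set {q5} has 1 state.

1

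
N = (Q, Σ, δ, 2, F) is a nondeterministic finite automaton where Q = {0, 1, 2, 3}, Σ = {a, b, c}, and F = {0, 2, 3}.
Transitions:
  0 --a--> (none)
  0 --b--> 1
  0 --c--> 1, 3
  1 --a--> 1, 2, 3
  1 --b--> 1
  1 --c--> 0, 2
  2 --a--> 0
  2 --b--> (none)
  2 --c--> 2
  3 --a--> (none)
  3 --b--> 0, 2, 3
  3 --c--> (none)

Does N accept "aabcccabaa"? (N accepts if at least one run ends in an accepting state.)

rejected

Start: {2}
read a: {0}
read a: {}
The reachable set is empty and stays empty for the remaining 8 symbols.
Reachable ∩ accepting = {} — empty.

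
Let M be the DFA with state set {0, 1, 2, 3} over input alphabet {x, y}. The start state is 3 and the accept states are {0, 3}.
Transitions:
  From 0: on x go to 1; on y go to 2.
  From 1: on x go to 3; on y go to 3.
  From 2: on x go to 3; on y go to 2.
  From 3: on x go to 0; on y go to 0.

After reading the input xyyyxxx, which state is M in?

3 --x--> 0
0 --y--> 2
2 --y--> 2
2 --y--> 2
2 --x--> 3
3 --x--> 0
0 --x--> 1

1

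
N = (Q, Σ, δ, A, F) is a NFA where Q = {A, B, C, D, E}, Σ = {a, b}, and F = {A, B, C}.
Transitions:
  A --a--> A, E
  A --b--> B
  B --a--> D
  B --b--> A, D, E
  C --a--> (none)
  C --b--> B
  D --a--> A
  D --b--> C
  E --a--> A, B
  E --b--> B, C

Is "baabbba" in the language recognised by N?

Start: {A}
read b: {B}
read a: {D}
read a: {A}
read b: {B}
read b: {A, D, E}
read b: {B, C}
read a: {D}
Reachable ∩ accepting = {} — empty.

rejected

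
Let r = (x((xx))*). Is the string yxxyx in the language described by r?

no

No split of yxxyx into u·v has x matching u and ((xx))* matching v.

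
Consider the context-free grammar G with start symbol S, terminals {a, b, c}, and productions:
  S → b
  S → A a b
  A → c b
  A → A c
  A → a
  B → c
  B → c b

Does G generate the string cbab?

S ⇒ Aab ⇒ cbab

yes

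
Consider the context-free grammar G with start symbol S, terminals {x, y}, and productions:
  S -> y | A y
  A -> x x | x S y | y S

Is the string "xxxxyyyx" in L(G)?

no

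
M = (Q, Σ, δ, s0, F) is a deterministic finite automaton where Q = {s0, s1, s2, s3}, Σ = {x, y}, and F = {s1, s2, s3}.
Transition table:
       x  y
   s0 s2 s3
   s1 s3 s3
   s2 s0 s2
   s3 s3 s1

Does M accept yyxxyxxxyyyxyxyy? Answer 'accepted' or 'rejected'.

accepted

s0 --y--> s3
s3 --y--> s1
s1 --x--> s3
s3 --x--> s3
s3 --y--> s1
s1 --x--> s3
s3 --x--> s3
s3 --x--> s3
s3 --y--> s1
s1 --y--> s3
s3 --y--> s1
s1 --x--> s3
s3 --y--> s1
s1 --x--> s3
s3 --y--> s1
s1 --y--> s3
End in state s3, which is an accepting state.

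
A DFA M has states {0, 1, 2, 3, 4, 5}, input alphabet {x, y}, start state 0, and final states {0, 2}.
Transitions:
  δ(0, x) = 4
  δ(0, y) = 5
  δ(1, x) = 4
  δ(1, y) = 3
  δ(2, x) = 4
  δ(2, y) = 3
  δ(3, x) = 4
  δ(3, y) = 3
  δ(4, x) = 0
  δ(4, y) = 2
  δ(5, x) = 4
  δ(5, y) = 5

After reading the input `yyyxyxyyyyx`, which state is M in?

0 --y--> 5
5 --y--> 5
5 --y--> 5
5 --x--> 4
4 --y--> 2
2 --x--> 4
4 --y--> 2
2 --y--> 3
3 --y--> 3
3 --y--> 3
3 --x--> 4

4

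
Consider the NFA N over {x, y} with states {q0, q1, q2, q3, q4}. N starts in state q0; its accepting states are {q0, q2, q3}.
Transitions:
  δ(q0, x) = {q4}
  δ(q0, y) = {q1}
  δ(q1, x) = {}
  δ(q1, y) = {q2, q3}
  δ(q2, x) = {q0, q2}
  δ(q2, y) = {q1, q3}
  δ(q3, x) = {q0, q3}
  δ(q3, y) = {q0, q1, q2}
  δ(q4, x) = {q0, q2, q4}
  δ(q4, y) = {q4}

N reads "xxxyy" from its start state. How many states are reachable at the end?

5

Start: {q0}
read x: {q4}
read x: {q0, q2, q4}
read x: {q0, q2, q4}
read y: {q1, q3, q4}
read y: {q0, q1, q2, q3, q4}
Final reachable set {q0, q1, q2, q3, q4} has 5 states.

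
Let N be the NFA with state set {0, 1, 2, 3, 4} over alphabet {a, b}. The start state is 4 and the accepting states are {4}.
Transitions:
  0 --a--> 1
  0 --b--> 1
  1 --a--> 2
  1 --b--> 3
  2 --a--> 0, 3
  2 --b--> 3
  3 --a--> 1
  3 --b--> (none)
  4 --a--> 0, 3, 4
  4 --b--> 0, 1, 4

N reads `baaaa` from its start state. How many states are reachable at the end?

5

Start: {4}
read b: {0, 1, 4}
read a: {0, 1, 2, 3, 4}
read a: {0, 1, 2, 3, 4}
read a: {0, 1, 2, 3, 4}
read a: {0, 1, 2, 3, 4}
Final reachable set {0, 1, 2, 3, 4} has 5 states.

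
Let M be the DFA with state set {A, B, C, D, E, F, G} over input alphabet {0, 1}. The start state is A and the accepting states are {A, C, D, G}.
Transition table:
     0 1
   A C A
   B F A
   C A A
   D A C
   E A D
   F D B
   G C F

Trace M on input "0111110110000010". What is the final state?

A --0--> C
C --1--> A
A --1--> A
A --1--> A
A --1--> A
A --1--> A
A --0--> C
C --1--> A
A --1--> A
A --0--> C
C --0--> A
A --0--> C
C --0--> A
A --0--> C
C --1--> A
A --0--> C

C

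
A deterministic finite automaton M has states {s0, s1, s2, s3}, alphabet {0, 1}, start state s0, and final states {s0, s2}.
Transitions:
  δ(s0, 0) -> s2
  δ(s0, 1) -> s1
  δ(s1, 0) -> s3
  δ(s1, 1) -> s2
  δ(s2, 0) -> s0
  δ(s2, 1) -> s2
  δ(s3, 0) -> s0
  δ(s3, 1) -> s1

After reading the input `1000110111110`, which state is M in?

s0 --1--> s1
s1 --0--> s3
s3 --0--> s0
s0 --0--> s2
s2 --1--> s2
s2 --1--> s2
s2 --0--> s0
s0 --1--> s1
s1 --1--> s2
s2 --1--> s2
s2 --1--> s2
s2 --1--> s2
s2 --0--> s0

s0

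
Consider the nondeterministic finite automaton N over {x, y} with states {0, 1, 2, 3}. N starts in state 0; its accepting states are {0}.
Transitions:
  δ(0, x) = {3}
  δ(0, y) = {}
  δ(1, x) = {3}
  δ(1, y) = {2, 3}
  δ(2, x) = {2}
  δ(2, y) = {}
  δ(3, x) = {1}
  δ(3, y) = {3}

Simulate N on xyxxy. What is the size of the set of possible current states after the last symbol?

1

Start: {0}
read x: {3}
read y: {3}
read x: {1}
read x: {3}
read y: {3}
Final reachable set {3} has 1 state.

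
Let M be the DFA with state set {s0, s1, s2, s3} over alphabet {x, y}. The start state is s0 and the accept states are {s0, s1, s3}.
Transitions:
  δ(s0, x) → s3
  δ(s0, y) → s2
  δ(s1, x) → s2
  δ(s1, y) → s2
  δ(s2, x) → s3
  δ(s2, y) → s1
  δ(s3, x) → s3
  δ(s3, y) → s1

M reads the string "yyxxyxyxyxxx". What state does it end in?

s3

s0 --y--> s2
s2 --y--> s1
s1 --x--> s2
s2 --x--> s3
s3 --y--> s1
s1 --x--> s2
s2 --y--> s1
s1 --x--> s2
s2 --y--> s1
s1 --x--> s2
s2 --x--> s3
s3 --x--> s3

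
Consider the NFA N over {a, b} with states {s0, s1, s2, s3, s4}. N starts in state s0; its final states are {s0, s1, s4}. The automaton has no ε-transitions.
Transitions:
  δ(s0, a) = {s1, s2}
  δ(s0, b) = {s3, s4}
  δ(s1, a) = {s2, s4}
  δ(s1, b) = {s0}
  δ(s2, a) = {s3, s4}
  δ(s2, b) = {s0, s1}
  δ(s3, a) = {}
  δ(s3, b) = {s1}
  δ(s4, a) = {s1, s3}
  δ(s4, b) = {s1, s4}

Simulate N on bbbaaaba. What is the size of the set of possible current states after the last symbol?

Start: {s0}
read b: {s3, s4}
read b: {s1, s4}
read b: {s0, s1, s4}
read a: {s1, s2, s3, s4}
read a: {s1, s2, s3, s4}
read a: {s1, s2, s3, s4}
read b: {s0, s1, s4}
read a: {s1, s2, s3, s4}
Final reachable set {s1, s2, s3, s4} has 4 states.

4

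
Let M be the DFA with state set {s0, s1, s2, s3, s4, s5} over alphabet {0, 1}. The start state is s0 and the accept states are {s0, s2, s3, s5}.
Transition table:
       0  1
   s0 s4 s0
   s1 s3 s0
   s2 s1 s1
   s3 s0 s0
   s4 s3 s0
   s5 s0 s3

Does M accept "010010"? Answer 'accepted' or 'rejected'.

s0 --0--> s4
s4 --1--> s0
s0 --0--> s4
s4 --0--> s3
s3 --1--> s0
s0 --0--> s4
End in state s4, which is not an accepting state.

rejected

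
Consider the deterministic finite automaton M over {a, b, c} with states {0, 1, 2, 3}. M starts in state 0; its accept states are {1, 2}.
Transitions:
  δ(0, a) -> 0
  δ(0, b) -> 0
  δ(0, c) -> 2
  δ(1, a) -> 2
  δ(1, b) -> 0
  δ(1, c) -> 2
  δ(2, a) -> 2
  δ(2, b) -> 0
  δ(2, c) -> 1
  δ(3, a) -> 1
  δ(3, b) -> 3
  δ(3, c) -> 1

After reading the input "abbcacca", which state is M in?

2

0 --a--> 0
0 --b--> 0
0 --b--> 0
0 --c--> 2
2 --a--> 2
2 --c--> 1
1 --c--> 2
2 --a--> 2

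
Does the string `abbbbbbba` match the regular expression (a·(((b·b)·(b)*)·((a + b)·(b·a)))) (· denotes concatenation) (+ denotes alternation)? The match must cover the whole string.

Split as a·bbbbbbba: a matches a and (((b·b)·(b)*)·((a+b)·(b·a))) matches bbbbbbba.

yes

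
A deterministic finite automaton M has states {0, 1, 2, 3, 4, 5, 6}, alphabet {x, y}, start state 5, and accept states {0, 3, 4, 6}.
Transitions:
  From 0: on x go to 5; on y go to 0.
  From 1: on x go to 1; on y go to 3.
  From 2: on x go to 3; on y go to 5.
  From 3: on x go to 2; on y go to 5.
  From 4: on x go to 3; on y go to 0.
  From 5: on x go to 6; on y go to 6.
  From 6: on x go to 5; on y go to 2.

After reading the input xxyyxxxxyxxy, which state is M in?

5 --x--> 6
6 --x--> 5
5 --y--> 6
6 --y--> 2
2 --x--> 3
3 --x--> 2
2 --x--> 3
3 --x--> 2
2 --y--> 5
5 --x--> 6
6 --x--> 5
5 --y--> 6

6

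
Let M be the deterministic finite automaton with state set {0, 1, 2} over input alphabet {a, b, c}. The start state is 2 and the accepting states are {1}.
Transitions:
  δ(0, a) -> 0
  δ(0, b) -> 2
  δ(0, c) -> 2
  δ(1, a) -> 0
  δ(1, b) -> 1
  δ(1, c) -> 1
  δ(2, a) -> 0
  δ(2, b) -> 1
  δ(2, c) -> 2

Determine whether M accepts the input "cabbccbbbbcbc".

2 --c--> 2
2 --a--> 0
0 --b--> 2
2 --b--> 1
1 --c--> 1
1 --c--> 1
1 --b--> 1
1 --b--> 1
1 --b--> 1
1 --b--> 1
1 --c--> 1
1 --b--> 1
1 --c--> 1
End in state 1, which is an accepting state.

accepted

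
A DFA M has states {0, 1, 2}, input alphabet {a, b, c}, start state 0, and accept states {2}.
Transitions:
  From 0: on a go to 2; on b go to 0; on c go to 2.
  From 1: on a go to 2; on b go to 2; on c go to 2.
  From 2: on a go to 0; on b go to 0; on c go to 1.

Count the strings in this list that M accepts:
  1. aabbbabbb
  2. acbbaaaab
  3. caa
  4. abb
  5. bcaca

1

aabbbabbb: rejected
acbbaaaab: rejected
caa: accepted
abb: rejected
bcaca: rejected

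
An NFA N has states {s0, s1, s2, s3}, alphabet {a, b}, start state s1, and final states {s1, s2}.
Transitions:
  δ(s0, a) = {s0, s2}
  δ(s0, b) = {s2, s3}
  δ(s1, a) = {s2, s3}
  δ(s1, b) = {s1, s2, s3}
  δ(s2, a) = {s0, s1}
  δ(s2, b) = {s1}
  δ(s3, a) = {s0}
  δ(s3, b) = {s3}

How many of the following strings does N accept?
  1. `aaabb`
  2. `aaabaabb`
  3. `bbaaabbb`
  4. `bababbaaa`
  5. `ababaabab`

`aaabb`: accepted
`aaabaabb`: accepted
`bbaaabbb`: accepted
`bababbaaa`: accepted
`ababaabab`: accepted

5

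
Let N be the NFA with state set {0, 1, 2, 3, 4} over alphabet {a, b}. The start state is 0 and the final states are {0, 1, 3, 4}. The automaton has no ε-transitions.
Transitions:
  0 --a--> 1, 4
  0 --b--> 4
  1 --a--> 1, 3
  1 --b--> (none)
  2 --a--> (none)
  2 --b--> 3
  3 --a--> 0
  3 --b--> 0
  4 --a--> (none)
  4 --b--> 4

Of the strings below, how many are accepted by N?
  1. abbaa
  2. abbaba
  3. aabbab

0

abbaa: rejected
abbaba: rejected
aabbab: rejected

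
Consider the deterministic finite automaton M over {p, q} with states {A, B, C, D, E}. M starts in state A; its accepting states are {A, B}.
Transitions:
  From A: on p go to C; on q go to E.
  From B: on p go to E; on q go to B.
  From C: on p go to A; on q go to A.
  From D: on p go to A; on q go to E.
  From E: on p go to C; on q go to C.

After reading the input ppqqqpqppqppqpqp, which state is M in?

C

A --p--> C
C --p--> A
A --q--> E
E --q--> C
C --q--> A
A --p--> C
C --q--> A
A --p--> C
C --p--> A
A --q--> E
E --p--> C
C --p--> A
A --q--> E
E --p--> C
C --q--> A
A --p--> C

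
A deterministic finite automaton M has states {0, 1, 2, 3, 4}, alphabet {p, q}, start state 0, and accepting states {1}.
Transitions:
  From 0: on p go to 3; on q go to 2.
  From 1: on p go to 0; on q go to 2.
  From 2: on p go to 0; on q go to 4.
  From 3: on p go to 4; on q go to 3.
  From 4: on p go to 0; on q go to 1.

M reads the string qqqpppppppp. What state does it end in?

0 --q--> 2
2 --q--> 4
4 --q--> 1
1 --p--> 0
0 --p--> 3
3 --p--> 4
4 --p--> 0
0 --p--> 3
3 --p--> 4
4 --p--> 0
0 --p--> 3

3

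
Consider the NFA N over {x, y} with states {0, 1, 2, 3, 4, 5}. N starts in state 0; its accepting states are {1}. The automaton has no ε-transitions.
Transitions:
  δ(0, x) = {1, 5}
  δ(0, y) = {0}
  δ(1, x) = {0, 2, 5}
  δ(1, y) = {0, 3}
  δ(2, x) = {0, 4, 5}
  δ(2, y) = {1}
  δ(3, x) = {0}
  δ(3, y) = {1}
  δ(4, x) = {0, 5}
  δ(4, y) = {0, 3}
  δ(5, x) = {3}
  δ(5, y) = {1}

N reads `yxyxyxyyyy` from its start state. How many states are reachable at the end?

Start: {0}
read y: {0}
read x: {1, 5}
read y: {0, 1, 3}
read x: {0, 1, 2, 5}
read y: {0, 1, 3}
read x: {0, 1, 2, 5}
read y: {0, 1, 3}
read y: {0, 1, 3}
read y: {0, 1, 3}
read y: {0, 1, 3}
Final reachable set {0, 1, 3} has 3 states.

3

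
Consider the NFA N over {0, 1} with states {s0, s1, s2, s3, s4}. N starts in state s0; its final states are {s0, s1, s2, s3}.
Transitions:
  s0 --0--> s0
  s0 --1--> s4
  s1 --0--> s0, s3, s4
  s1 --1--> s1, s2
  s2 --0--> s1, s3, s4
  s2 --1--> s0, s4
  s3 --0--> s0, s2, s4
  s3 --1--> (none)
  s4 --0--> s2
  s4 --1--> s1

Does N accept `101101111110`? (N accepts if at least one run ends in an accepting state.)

Start: {s0}
read 1: {s4}
read 0: {s2}
read 1: {s0, s4}
read 1: {s1, s4}
read 0: {s0, s2, s3, s4}
read 1: {s0, s1, s4}
read 1: {s1, s2, s4}
read 1: {s0, s1, s2, s4}
read 1: {s0, s1, s2, s4}
read 1: {s0, s1, s2, s4}
read 1: {s0, s1, s2, s4}
read 0: {s0, s1, s2, s3, s4}
Reachable ∩ accepting = {s0, s1, s2, s3} — nonempty.

accepted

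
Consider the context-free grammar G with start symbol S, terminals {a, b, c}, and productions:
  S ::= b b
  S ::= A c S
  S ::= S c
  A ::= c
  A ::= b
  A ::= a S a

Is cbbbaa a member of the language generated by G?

no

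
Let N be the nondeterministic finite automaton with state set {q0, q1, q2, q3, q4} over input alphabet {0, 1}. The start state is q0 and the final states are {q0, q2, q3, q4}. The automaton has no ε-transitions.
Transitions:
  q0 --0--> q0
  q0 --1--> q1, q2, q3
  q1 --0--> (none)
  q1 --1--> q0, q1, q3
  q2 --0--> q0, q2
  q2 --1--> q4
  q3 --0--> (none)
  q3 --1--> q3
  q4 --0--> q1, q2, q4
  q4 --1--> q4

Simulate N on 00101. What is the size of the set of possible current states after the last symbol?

Start: {q0}
read 0: {q0}
read 0: {q0}
read 1: {q1, q2, q3}
read 0: {q0, q2}
read 1: {q1, q2, q3, q4}
Final reachable set {q1, q2, q3, q4} has 4 states.

4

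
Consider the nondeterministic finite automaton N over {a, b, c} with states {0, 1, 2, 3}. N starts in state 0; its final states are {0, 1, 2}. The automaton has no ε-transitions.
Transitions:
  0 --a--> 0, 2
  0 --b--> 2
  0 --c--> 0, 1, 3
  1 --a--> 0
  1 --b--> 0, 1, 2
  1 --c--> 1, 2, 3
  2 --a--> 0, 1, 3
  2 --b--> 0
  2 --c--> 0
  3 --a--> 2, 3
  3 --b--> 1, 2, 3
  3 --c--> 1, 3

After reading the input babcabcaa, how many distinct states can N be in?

Start: {0}
read b: {2}
read a: {0, 1, 3}
read b: {0, 1, 2, 3}
read c: {0, 1, 2, 3}
read a: {0, 1, 2, 3}
read b: {0, 1, 2, 3}
read c: {0, 1, 2, 3}
read a: {0, 1, 2, 3}
read a: {0, 1, 2, 3}
Final reachable set {0, 1, 2, 3} has 4 states.

4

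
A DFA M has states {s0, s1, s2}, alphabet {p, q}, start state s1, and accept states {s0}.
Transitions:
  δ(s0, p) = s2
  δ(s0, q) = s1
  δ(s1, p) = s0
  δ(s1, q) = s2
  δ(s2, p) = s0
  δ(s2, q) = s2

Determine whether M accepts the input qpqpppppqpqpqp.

s1 --q--> s2
s2 --p--> s0
s0 --q--> s1
s1 --p--> s0
s0 --p--> s2
s2 --p--> s0
s0 --p--> s2
s2 --p--> s0
s0 --q--> s1
s1 --p--> s0
s0 --q--> s1
s1 --p--> s0
s0 --q--> s1
s1 --p--> s0
End in state s0, which is an accepting state.

accepted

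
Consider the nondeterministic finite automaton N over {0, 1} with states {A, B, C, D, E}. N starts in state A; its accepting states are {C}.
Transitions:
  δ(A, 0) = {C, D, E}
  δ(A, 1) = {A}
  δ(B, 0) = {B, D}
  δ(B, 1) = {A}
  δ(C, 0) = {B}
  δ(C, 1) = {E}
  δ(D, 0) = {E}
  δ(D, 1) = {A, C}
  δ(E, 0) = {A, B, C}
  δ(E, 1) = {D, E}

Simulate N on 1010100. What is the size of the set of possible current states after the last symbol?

Start: {A}
read 1: {A}
read 0: {C, D, E}
read 1: {A, C, D, E}
read 0: {A, B, C, D, E}
read 1: {A, C, D, E}
read 0: {A, B, C, D, E}
read 0: {A, B, C, D, E}
Final reachable set {A, B, C, D, E} has 5 states.

5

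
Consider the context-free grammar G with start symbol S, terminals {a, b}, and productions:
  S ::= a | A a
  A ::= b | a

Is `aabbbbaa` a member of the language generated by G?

no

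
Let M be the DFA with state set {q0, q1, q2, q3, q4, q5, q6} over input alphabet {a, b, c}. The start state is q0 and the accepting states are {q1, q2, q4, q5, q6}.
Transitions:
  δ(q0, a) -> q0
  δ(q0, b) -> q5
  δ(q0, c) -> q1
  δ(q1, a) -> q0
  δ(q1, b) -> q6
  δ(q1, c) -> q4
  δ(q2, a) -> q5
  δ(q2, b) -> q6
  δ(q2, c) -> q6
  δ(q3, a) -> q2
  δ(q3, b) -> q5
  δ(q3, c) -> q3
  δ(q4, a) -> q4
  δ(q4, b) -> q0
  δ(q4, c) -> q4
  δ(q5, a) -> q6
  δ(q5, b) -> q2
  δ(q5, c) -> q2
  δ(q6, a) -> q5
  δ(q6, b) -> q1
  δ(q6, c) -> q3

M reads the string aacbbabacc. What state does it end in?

q3

q0 --a--> q0
q0 --a--> q0
q0 --c--> q1
q1 --b--> q6
q6 --b--> q1
q1 --a--> q0
q0 --b--> q5
q5 --a--> q6
q6 --c--> q3
q3 --c--> q3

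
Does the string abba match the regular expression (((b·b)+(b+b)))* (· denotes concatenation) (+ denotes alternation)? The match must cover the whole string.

no

abba cannot be split into zero or more pieces each matching ((b·b)+(b+b)).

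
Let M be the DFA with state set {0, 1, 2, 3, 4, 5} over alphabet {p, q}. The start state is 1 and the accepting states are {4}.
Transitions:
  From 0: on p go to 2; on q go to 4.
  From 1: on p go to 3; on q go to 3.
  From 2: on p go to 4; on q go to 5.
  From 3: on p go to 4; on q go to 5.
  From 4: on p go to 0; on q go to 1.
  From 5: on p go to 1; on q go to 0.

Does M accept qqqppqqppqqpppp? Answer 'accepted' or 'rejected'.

rejected

1 --q--> 3
3 --q--> 5
5 --q--> 0
0 --p--> 2
2 --p--> 4
4 --q--> 1
1 --q--> 3
3 --p--> 4
4 --p--> 0
0 --q--> 4
4 --q--> 1
1 --p--> 3
3 --p--> 4
4 --p--> 0
0 --p--> 2
End in state 2, which is not an accepting state.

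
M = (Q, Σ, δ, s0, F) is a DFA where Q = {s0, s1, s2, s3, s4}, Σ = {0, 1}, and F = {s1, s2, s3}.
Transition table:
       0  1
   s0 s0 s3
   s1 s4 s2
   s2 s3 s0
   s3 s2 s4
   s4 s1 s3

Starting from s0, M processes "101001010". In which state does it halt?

s0

s0 --1--> s3
s3 --0--> s2
s2 --1--> s0
s0 --0--> s0
s0 --0--> s0
s0 --1--> s3
s3 --0--> s2
s2 --1--> s0
s0 --0--> s0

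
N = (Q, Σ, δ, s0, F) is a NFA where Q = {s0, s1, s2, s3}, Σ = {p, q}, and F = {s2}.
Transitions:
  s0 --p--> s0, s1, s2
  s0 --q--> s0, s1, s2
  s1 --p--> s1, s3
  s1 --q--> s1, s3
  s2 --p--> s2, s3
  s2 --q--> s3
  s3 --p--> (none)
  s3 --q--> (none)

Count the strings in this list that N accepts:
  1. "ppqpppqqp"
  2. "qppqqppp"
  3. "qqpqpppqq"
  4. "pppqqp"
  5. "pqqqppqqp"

5

"ppqpppqqp": accepted
"qppqqppp": accepted
"qqpqpppqq": accepted
"pppqqp": accepted
"pqqqppqqp": accepted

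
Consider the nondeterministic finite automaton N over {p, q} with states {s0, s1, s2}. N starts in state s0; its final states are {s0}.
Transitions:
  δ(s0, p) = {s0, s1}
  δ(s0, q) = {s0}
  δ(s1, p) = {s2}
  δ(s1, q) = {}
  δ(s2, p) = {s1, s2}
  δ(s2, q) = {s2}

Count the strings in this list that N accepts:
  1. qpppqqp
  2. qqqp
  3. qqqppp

3

qpppqqp: accepted
qqqp: accepted
qqqppp: accepted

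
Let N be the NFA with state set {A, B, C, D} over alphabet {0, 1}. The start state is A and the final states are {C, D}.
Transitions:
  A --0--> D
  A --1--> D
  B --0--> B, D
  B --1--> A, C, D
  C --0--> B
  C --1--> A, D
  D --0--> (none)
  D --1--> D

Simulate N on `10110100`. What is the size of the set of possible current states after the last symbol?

Start: {A}
read 1: {D}
read 0: {}
The reachable set is empty and stays empty for the remaining 6 symbols.
Final reachable set {} has 0 states.

0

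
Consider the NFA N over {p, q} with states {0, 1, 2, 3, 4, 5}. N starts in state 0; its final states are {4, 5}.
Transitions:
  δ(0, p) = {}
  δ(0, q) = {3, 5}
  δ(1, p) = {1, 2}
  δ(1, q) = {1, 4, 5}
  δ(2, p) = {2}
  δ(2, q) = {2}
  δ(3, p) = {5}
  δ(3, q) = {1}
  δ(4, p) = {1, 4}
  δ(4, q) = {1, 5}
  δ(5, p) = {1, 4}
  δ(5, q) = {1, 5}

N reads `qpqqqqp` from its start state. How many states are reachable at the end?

Start: {0}
read q: {3, 5}
read p: {1, 4, 5}
read q: {1, 4, 5}
read q: {1, 4, 5}
read q: {1, 4, 5}
read q: {1, 4, 5}
read p: {1, 2, 4}
Final reachable set {1, 2, 4} has 3 states.

3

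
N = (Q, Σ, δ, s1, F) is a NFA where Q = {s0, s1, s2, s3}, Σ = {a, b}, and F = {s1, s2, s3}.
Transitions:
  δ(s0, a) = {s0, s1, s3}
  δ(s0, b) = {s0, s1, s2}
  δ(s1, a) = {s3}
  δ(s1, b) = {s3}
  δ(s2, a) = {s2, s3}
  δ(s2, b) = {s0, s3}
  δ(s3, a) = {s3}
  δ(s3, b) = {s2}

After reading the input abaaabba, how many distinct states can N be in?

4

Start: {s1}
read a: {s3}
read b: {s2}
read a: {s2, s3}
read a: {s2, s3}
read a: {s2, s3}
read b: {s0, s2, s3}
read b: {s0, s1, s2, s3}
read a: {s0, s1, s2, s3}
Final reachable set {s0, s1, s2, s3} has 4 states.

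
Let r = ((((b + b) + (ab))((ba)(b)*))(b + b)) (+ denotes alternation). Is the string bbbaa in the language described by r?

no

No split of bbbaa into u·v has (((b+b)+(ab))((ba)(b)*)) matching u and (b+b) matching v.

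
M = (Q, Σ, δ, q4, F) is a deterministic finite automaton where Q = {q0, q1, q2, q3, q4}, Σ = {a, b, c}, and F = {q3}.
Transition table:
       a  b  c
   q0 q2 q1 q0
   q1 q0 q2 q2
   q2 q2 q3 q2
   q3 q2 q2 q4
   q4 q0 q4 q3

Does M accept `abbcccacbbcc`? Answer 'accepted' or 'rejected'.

q4 --a--> q0
q0 --b--> q1
q1 --b--> q2
q2 --c--> q2
q2 --c--> q2
q2 --c--> q2
q2 --a--> q2
q2 --c--> q2
q2 --b--> q3
q3 --b--> q2
q2 --c--> q2
q2 --c--> q2
End in state q2, which is not an accepting state.

rejected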